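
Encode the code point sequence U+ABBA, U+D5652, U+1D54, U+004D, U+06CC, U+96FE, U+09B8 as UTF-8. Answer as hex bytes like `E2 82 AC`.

EA AE BA F3 95 99 92 E1 B5 94 4D DB 8C E9 9B BE E0 A6 B8

U+ABBA: 3-byte form → EA AE BA.
U+D5652: 4-byte form → F3 95 99 92.
U+1D54: 3-byte form → E1 B5 94.
U+004D: 1-byte form → 4D.
U+06CC: 2-byte form → DB 8C.
U+96FE: 3-byte form → E9 9B BE.
U+09B8: 3-byte form → E0 A6 B8.
Concatenated (19 bytes): EA AE BA F3 95 99 92 E1 B5 94 4D DB 8C E9 9B BE E0 A6 B8.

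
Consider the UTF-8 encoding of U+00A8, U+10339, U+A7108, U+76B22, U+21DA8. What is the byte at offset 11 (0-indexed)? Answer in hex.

U+00A8 → 2-byte form C2 A8 at offsets 0–1.
U+10339 → 4-byte form F0 90 8C B9 at offsets 2–5.
U+A7108 → 4-byte form F2 A7 84 88 at offsets 6–9.
U+76B22 → 4-byte form F1 B6 AC A2 at offsets 10–13.
Offset 11 falls in char 4's range; it's byte 2 of F1 B6 AC A2 = 0xB6.

0xB6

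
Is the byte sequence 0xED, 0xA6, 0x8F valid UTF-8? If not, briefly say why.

invalid (encodes a surrogate (U+D800–U+DFFF))

Structurally a 3-byte sequence; payload = 0xD98F.
But 0xD98F is in U+D800–U+DFFF, the surrogate range. Surrogates are not Unicode scalar values and are forbidden in UTF-8.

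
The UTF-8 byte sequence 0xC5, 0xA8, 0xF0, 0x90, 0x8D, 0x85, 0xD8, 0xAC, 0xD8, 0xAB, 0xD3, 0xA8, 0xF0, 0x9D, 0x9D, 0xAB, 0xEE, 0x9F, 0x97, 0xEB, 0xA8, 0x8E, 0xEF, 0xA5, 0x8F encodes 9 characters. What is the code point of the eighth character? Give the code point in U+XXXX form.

U+BA0E

Offset 0: leading byte 0xC5 = 11000101 → 2-byte char #1 = C5 A8.
Offset 2: leading byte 0xF0 = 11110000 → 4-byte char #2 = F0 90 8D 85.
Offset 6: leading byte 0xD8 = 11011000 → 2-byte char #3 = D8 AC.
Offset 8: leading byte 0xD8 = 11011000 → 2-byte char #4 = D8 AB.
Offset 10: leading byte 0xD3 = 11010011 → 2-byte char #5 = D3 A8.
Offset 12: leading byte 0xF0 = 11110000 → 4-byte char #6 = F0 9D 9D AB.
Offset 16: leading byte 0xEE = 11101110 → 3-byte char #7 = EE 9F 97.
Offset 19: leading byte 0xEB = 11101011 → 3-byte char #8 = EB A8 8E.
Leading byte 0xEB = 11101011 matches 1110xxxx → 3-byte sequence.
Byte 1: 0xEB = 11101011, payload 1011 (4 bits).
Byte 2: 0xA8 = 10101000 (10xxxxxx ✓), payload 101000.
Byte 3: 0x8E = 10001110 (10xxxxxx ✓), payload 001110.
Concatenate: 1011101000001110 = 0xBA0E (16 bits → U+BA0E).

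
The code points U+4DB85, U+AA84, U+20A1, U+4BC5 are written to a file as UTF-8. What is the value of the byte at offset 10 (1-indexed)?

1-indexed offset 10 is 0-indexed offset 9.
U+4DB85 → 4-byte form F1 8D AE 85 at offsets 0–3.
U+AA84 → 3-byte form EA AA 84 at offsets 4–6.
U+20A1 → 3-byte form E2 82 A1 at offsets 7–9.
Offset 9 falls in char 3's range; it's byte 3 of E2 82 A1 = 0xA1.

0xA1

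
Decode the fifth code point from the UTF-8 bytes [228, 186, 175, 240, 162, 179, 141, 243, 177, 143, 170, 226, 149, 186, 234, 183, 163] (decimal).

Offset 0: leading byte 0xE4 = 11100100 → 3-byte char #1 = E4 BA AF.
Offset 3: leading byte 0xF0 = 11110000 → 4-byte char #2 = F0 A2 B3 8D.
Offset 7: leading byte 0xF3 = 11110011 → 4-byte char #3 = F3 B1 8F AA.
Offset 11: leading byte 0xE2 = 11100010 → 3-byte char #4 = E2 95 BA.
Offset 14: leading byte 0xEA = 11101010 → 3-byte char #5 = EA B7 A3.
Leading byte 0xEA = 11101010 matches 1110xxxx → 3-byte sequence.
Byte 1: 0xEA = 11101010, payload 1010 (4 bits).
Byte 2: 0xB7 = 10110111 (10xxxxxx ✓), payload 110111.
Byte 3: 0xA3 = 10100011 (10xxxxxx ✓), payload 100011.
Concatenate: 1010110111100011 = 0xADE3 (16 bits → U+ADE3).

U+ADE3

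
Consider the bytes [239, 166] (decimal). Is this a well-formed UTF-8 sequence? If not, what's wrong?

invalid (sequence truncated)

Leading byte 0xEF = 11101111 → 3-byte form, but only 2 bytes are present.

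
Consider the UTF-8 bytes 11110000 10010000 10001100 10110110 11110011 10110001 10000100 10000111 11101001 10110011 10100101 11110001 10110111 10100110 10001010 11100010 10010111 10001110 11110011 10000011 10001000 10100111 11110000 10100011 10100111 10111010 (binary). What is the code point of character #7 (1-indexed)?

U+239FA

Offset 0: leading byte 0xF0 = 11110000 → 4-byte char #1 = F0 90 8C B6.
Offset 4: leading byte 0xF3 = 11110011 → 4-byte char #2 = F3 B1 84 87.
Offset 8: leading byte 0xE9 = 11101001 → 3-byte char #3 = E9 B3 A5.
Offset 11: leading byte 0xF1 = 11110001 → 4-byte char #4 = F1 B7 A6 8A.
Offset 15: leading byte 0xE2 = 11100010 → 3-byte char #5 = E2 97 8E.
Offset 18: leading byte 0xF3 = 11110011 → 4-byte char #6 = F3 83 88 A7.
Offset 22: leading byte 0xF0 = 11110000 → 4-byte char #7 = F0 A3 A7 BA.
Leading byte 0xF0 = 11110000 matches 11110xxx → 4-byte sequence.
Byte 1: 0xF0 = 11110000, payload 000 (3 bits).
Byte 2: 0xA3 = 10100011 (10xxxxxx ✓), payload 100011.
Byte 3: 0xA7 = 10100111 (10xxxxxx ✓), payload 100111.
Byte 4: 0xBA = 10111010 (10xxxxxx ✓), payload 111010.
Concatenate: 000100011100111111010 = 0x239FA (21 bits → U+239FA).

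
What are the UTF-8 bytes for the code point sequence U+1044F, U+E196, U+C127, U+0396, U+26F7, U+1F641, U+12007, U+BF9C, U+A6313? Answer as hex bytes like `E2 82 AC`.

F0 90 91 8F EE 86 96 EC 84 A7 CE 96 E2 9B B7 F0 9F 99 81 F0 92 80 87 EB BE 9C F2 A6 8C 93

U+1044F: 4-byte form → F0 90 91 8F.
U+E196: 3-byte form → EE 86 96.
U+C127: 3-byte form → EC 84 A7.
U+0396: 2-byte form → CE 96.
U+26F7: 3-byte form → E2 9B B7.
U+1F641: 4-byte form → F0 9F 99 81.
U+12007: 4-byte form → F0 92 80 87.
U+BF9C: 3-byte form → EB BE 9C.
U+A6313: 4-byte form → F2 A6 8C 93.
Concatenated (30 bytes): F0 90 91 8F EE 86 96 EC 84 A7 CE 96 E2 9B B7 F0 9F 99 81 F0 92 80 87 EB BE 9C F2 A6 8C 93.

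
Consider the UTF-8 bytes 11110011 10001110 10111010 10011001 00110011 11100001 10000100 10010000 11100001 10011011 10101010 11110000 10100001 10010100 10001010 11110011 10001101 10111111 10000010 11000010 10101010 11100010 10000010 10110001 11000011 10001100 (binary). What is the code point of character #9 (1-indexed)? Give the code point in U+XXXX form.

Offset 0: leading byte 0xF3 = 11110011 → 4-byte char #1 = F3 8E BA 99.
Offset 4: leading byte 0x33 = 00110011 → 1-byte char #2 = 33.
Offset 5: leading byte 0xE1 = 11100001 → 3-byte char #3 = E1 84 90.
Offset 8: leading byte 0xE1 = 11100001 → 3-byte char #4 = E1 9B AA.
Offset 11: leading byte 0xF0 = 11110000 → 4-byte char #5 = F0 A1 94 8A.
Offset 15: leading byte 0xF3 = 11110011 → 4-byte char #6 = F3 8D BF 82.
Offset 19: leading byte 0xC2 = 11000010 → 2-byte char #7 = C2 AA.
Offset 21: leading byte 0xE2 = 11100010 → 3-byte char #8 = E2 82 B1.
Offset 24: leading byte 0xC3 = 11000011 → 2-byte char #9 = C3 8C.
Leading byte 0xC3 = 11000011 matches 110xxxxx → 2-byte sequence.
Byte 1: 0xC3 = 11000011, payload 00011 (5 bits).
Byte 2: 0x8C = 10001100 (10xxxxxx ✓), payload 001100.
Concatenate: 00011001100 = 0xCC (11 bits → U+00CC).

U+00CC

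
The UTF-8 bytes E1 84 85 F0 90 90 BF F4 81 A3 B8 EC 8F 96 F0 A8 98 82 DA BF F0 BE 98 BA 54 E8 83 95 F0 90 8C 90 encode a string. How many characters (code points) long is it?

Byte at offset 0: 0xE1 = 11100001 → 3-byte char (#1). Advance 3.
Byte at offset 3: 0xF0 = 11110000 → 4-byte char (#2). Advance 4.
Byte at offset 7: 0xF4 = 11110100 → 4-byte char (#3). Advance 4.
Byte at offset 11: 0xEC = 11101100 → 3-byte char (#4). Advance 3.
Byte at offset 14: 0xF0 = 11110000 → 4-byte char (#5). Advance 4.
Byte at offset 18: 0xDA = 11011010 → 2-byte char (#6). Advance 2.
Byte at offset 20: 0xF0 = 11110000 → 4-byte char (#7). Advance 4.
Byte at offset 24: 0x54 = 01010100 → 1-byte char (#8). Advance 1.
Byte at offset 25: 0xE8 = 11101000 → 3-byte char (#9). Advance 3.
Byte at offset 28: 0xF0 = 11110000 → 4-byte char (#10). Advance 4.
Reached end at offset 32 after 10 code points.

10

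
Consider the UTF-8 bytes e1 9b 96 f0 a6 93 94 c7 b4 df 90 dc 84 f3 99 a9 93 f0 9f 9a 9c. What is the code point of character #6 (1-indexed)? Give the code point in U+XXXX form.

Offset 0: leading byte 0xE1 = 11100001 → 3-byte char #1 = E1 9B 96.
Offset 3: leading byte 0xF0 = 11110000 → 4-byte char #2 = F0 A6 93 94.
Offset 7: leading byte 0xC7 = 11000111 → 2-byte char #3 = C7 B4.
Offset 9: leading byte 0xDF = 11011111 → 2-byte char #4 = DF 90.
Offset 11: leading byte 0xDC = 11011100 → 2-byte char #5 = DC 84.
Offset 13: leading byte 0xF3 = 11110011 → 4-byte char #6 = F3 99 A9 93.
Leading byte 0xF3 = 11110011 matches 11110xxx → 4-byte sequence.
Byte 1: 0xF3 = 11110011, payload 011 (3 bits).
Byte 2: 0x99 = 10011001 (10xxxxxx ✓), payload 011001.
Byte 3: 0xA9 = 10101001 (10xxxxxx ✓), payload 101001.
Byte 4: 0x93 = 10010011 (10xxxxxx ✓), payload 010011.
Concatenate: 011011001101001010011 = 0xD9A53 (21 bits → U+D9A53).

U+D9A53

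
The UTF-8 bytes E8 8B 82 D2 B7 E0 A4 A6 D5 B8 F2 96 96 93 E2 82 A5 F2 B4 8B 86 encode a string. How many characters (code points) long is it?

Byte at offset 0: 0xE8 = 11101000 → 3-byte char (#1). Advance 3.
Byte at offset 3: 0xD2 = 11010010 → 2-byte char (#2). Advance 2.
Byte at offset 5: 0xE0 = 11100000 → 3-byte char (#3). Advance 3.
Byte at offset 8: 0xD5 = 11010101 → 2-byte char (#4). Advance 2.
Byte at offset 10: 0xF2 = 11110010 → 4-byte char (#5). Advance 4.
Byte at offset 14: 0xE2 = 11100010 → 3-byte char (#6). Advance 3.
Byte at offset 17: 0xF2 = 11110010 → 4-byte char (#7). Advance 4.
Reached end at offset 21 after 7 code points.

7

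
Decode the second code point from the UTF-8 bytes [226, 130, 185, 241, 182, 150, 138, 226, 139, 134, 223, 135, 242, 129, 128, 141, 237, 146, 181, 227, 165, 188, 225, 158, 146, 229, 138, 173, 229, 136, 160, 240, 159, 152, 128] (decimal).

U+7658A

Offset 0: leading byte 0xE2 = 11100010 → 3-byte char #1 = E2 82 B9.
Offset 3: leading byte 0xF1 = 11110001 → 4-byte char #2 = F1 B6 96 8A.
Leading byte 0xF1 = 11110001 matches 11110xxx → 4-byte sequence.
Byte 1: 0xF1 = 11110001, payload 001 (3 bits).
Byte 2: 0xB6 = 10110110 (10xxxxxx ✓), payload 110110.
Byte 3: 0x96 = 10010110 (10xxxxxx ✓), payload 010110.
Byte 4: 0x8A = 10001010 (10xxxxxx ✓), payload 001010.
Concatenate: 001110110010110001010 = 0x7658A (21 bits → U+7658A).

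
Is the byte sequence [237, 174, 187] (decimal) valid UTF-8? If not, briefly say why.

Structurally a 3-byte sequence; payload = 0xDBBB.
But 0xDBBB is in U+D800–U+DFFF, the surrogate range. Surrogates are not Unicode scalar values and are forbidden in UTF-8.

invalid (encodes a surrogate (U+D800–U+DFFF))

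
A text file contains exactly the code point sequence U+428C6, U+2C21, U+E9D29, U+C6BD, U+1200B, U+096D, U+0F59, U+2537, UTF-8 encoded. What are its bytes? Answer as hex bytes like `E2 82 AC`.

F1 82 A3 86 E2 B0 A1 F3 A9 B4 A9 EC 9A BD F0 92 80 8B E0 A5 AD E0 BD 99 E2 94 B7

U+428C6: 4-byte form → F1 82 A3 86.
U+2C21: 3-byte form → E2 B0 A1.
U+E9D29: 4-byte form → F3 A9 B4 A9.
U+C6BD: 3-byte form → EC 9A BD.
U+1200B: 4-byte form → F0 92 80 8B.
U+096D: 3-byte form → E0 A5 AD.
U+0F59: 3-byte form → E0 BD 99.
U+2537: 3-byte form → E2 94 B7.
Concatenated (27 bytes): F1 82 A3 86 E2 B0 A1 F3 A9 B4 A9 EC 9A BD F0 92 80 8B E0 A5 AD E0 BD 99 E2 94 B7.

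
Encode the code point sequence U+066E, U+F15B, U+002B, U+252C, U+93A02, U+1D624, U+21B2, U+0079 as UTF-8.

D9 AE EF 85 9B 2B E2 94 AC F2 93 A8 82 F0 9D 98 A4 E2 86 B2 79

U+066E: 2-byte form → D9 AE.
U+F15B: 3-byte form → EF 85 9B.
U+002B: 1-byte form → 2B.
U+252C: 3-byte form → E2 94 AC.
U+93A02: 4-byte form → F2 93 A8 82.
U+1D624: 4-byte form → F0 9D 98 A4.
U+21B2: 3-byte form → E2 86 B2.
U+0079: 1-byte form → 79.
Concatenated (21 bytes): D9 AE EF 85 9B 2B E2 94 AC F2 93 A8 82 F0 9D 98 A4 E2 86 B2 79.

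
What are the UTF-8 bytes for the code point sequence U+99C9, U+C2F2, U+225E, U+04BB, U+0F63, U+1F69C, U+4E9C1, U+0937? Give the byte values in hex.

U+99C9: 3-byte form → E9 A7 89.
U+C2F2: 3-byte form → EC 8B B2.
U+225E: 3-byte form → E2 89 9E.
U+04BB: 2-byte form → D2 BB.
U+0F63: 3-byte form → E0 BD A3.
U+1F69C: 4-byte form → F0 9F 9A 9C.
U+4E9C1: 4-byte form → F1 8E A7 81.
U+0937: 3-byte form → E0 A4 B7.
Concatenated (25 bytes): E9 A7 89 EC 8B B2 E2 89 9E D2 BB E0 BD A3 F0 9F 9A 9C F1 8E A7 81 E0 A4 B7.

E9 A7 89 EC 8B B2 E2 89 9E D2 BB E0 BD A3 F0 9F 9A 9C F1 8E A7 81 E0 A4 B7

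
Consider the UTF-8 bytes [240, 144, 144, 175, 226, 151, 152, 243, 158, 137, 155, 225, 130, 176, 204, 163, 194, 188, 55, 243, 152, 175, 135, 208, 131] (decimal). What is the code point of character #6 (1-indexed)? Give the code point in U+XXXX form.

U+00BC

Offset 0: leading byte 0xF0 = 11110000 → 4-byte char #1 = F0 90 90 AF.
Offset 4: leading byte 0xE2 = 11100010 → 3-byte char #2 = E2 97 98.
Offset 7: leading byte 0xF3 = 11110011 → 4-byte char #3 = F3 9E 89 9B.
Offset 11: leading byte 0xE1 = 11100001 → 3-byte char #4 = E1 82 B0.
Offset 14: leading byte 0xCC = 11001100 → 2-byte char #5 = CC A3.
Offset 16: leading byte 0xC2 = 11000010 → 2-byte char #6 = C2 BC.
Leading byte 0xC2 = 11000010 matches 110xxxxx → 2-byte sequence.
Byte 1: 0xC2 = 11000010, payload 00010 (5 bits).
Byte 2: 0xBC = 10111100 (10xxxxxx ✓), payload 111100.
Concatenate: 00010111100 = 0xBC (11 bits → U+00BC).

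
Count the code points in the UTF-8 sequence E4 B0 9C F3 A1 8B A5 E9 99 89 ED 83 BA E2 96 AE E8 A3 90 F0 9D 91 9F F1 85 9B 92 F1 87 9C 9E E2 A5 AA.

Byte at offset 0: 0xE4 = 11100100 → 3-byte char (#1). Advance 3.
Byte at offset 3: 0xF3 = 11110011 → 4-byte char (#2). Advance 4.
Byte at offset 7: 0xE9 = 11101001 → 3-byte char (#3). Advance 3.
Byte at offset 10: 0xED = 11101101 → 3-byte char (#4). Advance 3.
Byte at offset 13: 0xE2 = 11100010 → 3-byte char (#5). Advance 3.
Byte at offset 16: 0xE8 = 11101000 → 3-byte char (#6). Advance 3.
Byte at offset 19: 0xF0 = 11110000 → 4-byte char (#7). Advance 4.
Byte at offset 23: 0xF1 = 11110001 → 4-byte char (#8). Advance 4.
Byte at offset 27: 0xF1 = 11110001 → 4-byte char (#9). Advance 4.
Byte at offset 31: 0xE2 = 11100010 → 3-byte char (#10). Advance 3.
Reached end at offset 34 after 10 code points.

10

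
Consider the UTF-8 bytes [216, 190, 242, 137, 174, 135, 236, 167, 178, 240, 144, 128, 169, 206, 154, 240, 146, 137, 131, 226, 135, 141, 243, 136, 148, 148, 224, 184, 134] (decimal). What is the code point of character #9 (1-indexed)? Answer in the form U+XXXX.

Offset 0: leading byte 0xD8 = 11011000 → 2-byte char #1 = D8 BE.
Offset 2: leading byte 0xF2 = 11110010 → 4-byte char #2 = F2 89 AE 87.
Offset 6: leading byte 0xEC = 11101100 → 3-byte char #3 = EC A7 B2.
Offset 9: leading byte 0xF0 = 11110000 → 4-byte char #4 = F0 90 80 A9.
Offset 13: leading byte 0xCE = 11001110 → 2-byte char #5 = CE 9A.
Offset 15: leading byte 0xF0 = 11110000 → 4-byte char #6 = F0 92 89 83.
Offset 19: leading byte 0xE2 = 11100010 → 3-byte char #7 = E2 87 8D.
Offset 22: leading byte 0xF3 = 11110011 → 4-byte char #8 = F3 88 94 94.
Offset 26: leading byte 0xE0 = 11100000 → 3-byte char #9 = E0 B8 86.
Leading byte 0xE0 = 11100000 matches 1110xxxx → 3-byte sequence.
Byte 1: 0xE0 = 11100000, payload 0000 (4 bits).
Byte 2: 0xB8 = 10111000 (10xxxxxx ✓), payload 111000.
Byte 3: 0x86 = 10000110 (10xxxxxx ✓), payload 000110.
Concatenate: 0000111000000110 = 0xE06 (16 bits → U+0E06).

U+0E06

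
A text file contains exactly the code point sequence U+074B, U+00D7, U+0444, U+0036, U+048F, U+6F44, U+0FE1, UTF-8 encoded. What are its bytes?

DD 8B C3 97 D1 84 36 D2 8F E6 BD 84 E0 BF A1

U+074B: 2-byte form → DD 8B.
U+00D7: 2-byte form → C3 97.
U+0444: 2-byte form → D1 84.
U+0036: 1-byte form → 36.
U+048F: 2-byte form → D2 8F.
U+6F44: 3-byte form → E6 BD 84.
U+0FE1: 3-byte form → E0 BF A1.
Concatenated (15 bytes): DD 8B C3 97 D1 84 36 D2 8F E6 BD 84 E0 BF A1.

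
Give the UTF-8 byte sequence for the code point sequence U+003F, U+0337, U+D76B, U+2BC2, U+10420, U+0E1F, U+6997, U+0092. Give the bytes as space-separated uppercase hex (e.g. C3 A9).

U+003F: 1-byte form → 3F.
U+0337: 2-byte form → CC B7.
U+D76B: 3-byte form → ED 9D AB.
U+2BC2: 3-byte form → E2 AF 82.
U+10420: 4-byte form → F0 90 90 A0.
U+0E1F: 3-byte form → E0 B8 9F.
U+6997: 3-byte form → E6 A6 97.
U+0092: 2-byte form → C2 92.
Concatenated (21 bytes): 3F CC B7 ED 9D AB E2 AF 82 F0 90 90 A0 E0 B8 9F E6 A6 97 C2 92.

3F CC B7 ED 9D AB E2 AF 82 F0 90 90 A0 E0 B8 9F E6 A6 97 C2 92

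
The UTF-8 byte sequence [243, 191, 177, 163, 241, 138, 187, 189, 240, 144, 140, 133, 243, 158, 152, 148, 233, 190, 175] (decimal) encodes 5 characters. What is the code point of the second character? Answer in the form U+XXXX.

Offset 0: leading byte 0xF3 = 11110011 → 4-byte char #1 = F3 BF B1 A3.
Offset 4: leading byte 0xF1 = 11110001 → 4-byte char #2 = F1 8A BB BD.
Leading byte 0xF1 = 11110001 matches 11110xxx → 4-byte sequence.
Byte 1: 0xF1 = 11110001, payload 001 (3 bits).
Byte 2: 0x8A = 10001010 (10xxxxxx ✓), payload 001010.
Byte 3: 0xBB = 10111011 (10xxxxxx ✓), payload 111011.
Byte 4: 0xBD = 10111101 (10xxxxxx ✓), payload 111101.
Concatenate: 001001010111011111101 = 0x4AEFD (21 bits → U+4AEFD).

U+4AEFD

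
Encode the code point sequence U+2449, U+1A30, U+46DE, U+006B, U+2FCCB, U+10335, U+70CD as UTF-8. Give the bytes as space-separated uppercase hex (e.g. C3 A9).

U+2449: 3-byte form → E2 91 89.
U+1A30: 3-byte form → E1 A8 B0.
U+46DE: 3-byte form → E4 9B 9E.
U+006B: 1-byte form → 6B.
U+2FCCB: 4-byte form → F0 AF B3 8B.
U+10335: 4-byte form → F0 90 8C B5.
U+70CD: 3-byte form → E7 83 8D.
Concatenated (21 bytes): E2 91 89 E1 A8 B0 E4 9B 9E 6B F0 AF B3 8B F0 90 8C B5 E7 83 8D.

E2 91 89 E1 A8 B0 E4 9B 9E 6B F0 AF B3 8B F0 90 8C B5 E7 83 8D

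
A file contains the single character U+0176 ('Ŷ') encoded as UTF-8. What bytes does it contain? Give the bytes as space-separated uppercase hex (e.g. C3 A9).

C5 B6

U+0176 = 0x176 = 374 decimal. In range U+0080–U+07FF → 2-byte form: 110xxxxx 10xxxxxx.
Binary (11 bits): 00101110110.
Split 5+6: 00101 | 110110.
Byte 1: 11000101 = 0xC5.
Byte 2: 10110110 = 0xB6.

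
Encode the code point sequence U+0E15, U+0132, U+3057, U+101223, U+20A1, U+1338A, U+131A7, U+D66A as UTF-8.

U+0E15: 3-byte form → E0 B8 95.
U+0132: 2-byte form → C4 B2.
U+3057: 3-byte form → E3 81 97.
U+101223: 4-byte form → F4 81 88 A3.
U+20A1: 3-byte form → E2 82 A1.
U+1338A: 4-byte form → F0 93 8E 8A.
U+131A7: 4-byte form → F0 93 86 A7.
U+D66A: 3-byte form → ED 99 AA.
Concatenated (26 bytes): E0 B8 95 C4 B2 E3 81 97 F4 81 88 A3 E2 82 A1 F0 93 8E 8A F0 93 86 A7 ED 99 AA.

E0 B8 95 C4 B2 E3 81 97 F4 81 88 A3 E2 82 A1 F0 93 8E 8A F0 93 86 A7 ED 99 AA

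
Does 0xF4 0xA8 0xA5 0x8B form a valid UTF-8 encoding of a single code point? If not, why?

Leading byte 0xF4 = 11110100 → 4-byte form.
Payload = 0x12894B, which exceeds U+10FFFF, the maximum Unicode code point. (Leading bytes F5–FF, or F4 followed by ≥ 0x90, are invalid.)

invalid (encodes a value above U+10FFFF)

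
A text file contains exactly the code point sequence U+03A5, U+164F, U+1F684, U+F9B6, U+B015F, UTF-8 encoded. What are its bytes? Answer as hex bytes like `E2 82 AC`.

CE A5 E1 99 8F F0 9F 9A 84 EF A6 B6 F2 B0 85 9F

U+03A5: 2-byte form → CE A5.
U+164F: 3-byte form → E1 99 8F.
U+1F684: 4-byte form → F0 9F 9A 84.
U+F9B6: 3-byte form → EF A6 B6.
U+B015F: 4-byte form → F2 B0 85 9F.
Concatenated (16 bytes): CE A5 E1 99 8F F0 9F 9A 84 EF A6 B6 F2 B0 85 9F.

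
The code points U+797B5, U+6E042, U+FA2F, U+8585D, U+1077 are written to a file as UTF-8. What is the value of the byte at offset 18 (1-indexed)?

0xB7

1-indexed offset 18 is 0-indexed offset 17.
U+797B5 → 4-byte form F1 B9 9E B5 at offsets 0–3.
U+6E042 → 4-byte form F1 AE 81 82 at offsets 4–7.
U+FA2F → 3-byte form EF A8 AF at offsets 8–10.
U+8585D → 4-byte form F2 85 A1 9D at offsets 11–14.
U+1077 → 3-byte form E1 81 B7 at offsets 15–17.
Offset 17 falls in char 5's range; it's byte 3 of E1 81 B7 = 0xB7.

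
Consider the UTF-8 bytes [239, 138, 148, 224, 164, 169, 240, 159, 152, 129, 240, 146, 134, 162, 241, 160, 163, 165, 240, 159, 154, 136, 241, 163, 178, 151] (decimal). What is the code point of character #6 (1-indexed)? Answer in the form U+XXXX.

U+1F688

Offset 0: leading byte 0xEF = 11101111 → 3-byte char #1 = EF 8A 94.
Offset 3: leading byte 0xE0 = 11100000 → 3-byte char #2 = E0 A4 A9.
Offset 6: leading byte 0xF0 = 11110000 → 4-byte char #3 = F0 9F 98 81.
Offset 10: leading byte 0xF0 = 11110000 → 4-byte char #4 = F0 92 86 A2.
Offset 14: leading byte 0xF1 = 11110001 → 4-byte char #5 = F1 A0 A3 A5.
Offset 18: leading byte 0xF0 = 11110000 → 4-byte char #6 = F0 9F 9A 88.
Leading byte 0xF0 = 11110000 matches 11110xxx → 4-byte sequence.
Byte 1: 0xF0 = 11110000, payload 000 (3 bits).
Byte 2: 0x9F = 10011111 (10xxxxxx ✓), payload 011111.
Byte 3: 0x9A = 10011010 (10xxxxxx ✓), payload 011010.
Byte 4: 0x88 = 10001000 (10xxxxxx ✓), payload 001000.
Concatenate: 000011111011010001000 = 0x1F688 (21 bits → U+1F688).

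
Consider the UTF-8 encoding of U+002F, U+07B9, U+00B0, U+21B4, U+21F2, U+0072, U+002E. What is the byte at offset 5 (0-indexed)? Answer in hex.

U+002F → 1-byte form 2F at offsets 0–0.
U+07B9 → 2-byte form DE B9 at offsets 1–2.
U+00B0 → 2-byte form C2 B0 at offsets 3–4.
U+21B4 → 3-byte form E2 86 B4 at offsets 5–7.
Offset 5 falls in char 4's range; it's byte 1 of E2 86 B4 = 0xE2.

0xE2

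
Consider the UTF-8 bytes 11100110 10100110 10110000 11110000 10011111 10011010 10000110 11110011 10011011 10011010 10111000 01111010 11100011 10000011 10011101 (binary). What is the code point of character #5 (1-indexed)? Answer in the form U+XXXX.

Offset 0: leading byte 0xE6 = 11100110 → 3-byte char #1 = E6 A6 B0.
Offset 3: leading byte 0xF0 = 11110000 → 4-byte char #2 = F0 9F 9A 86.
Offset 7: leading byte 0xF3 = 11110011 → 4-byte char #3 = F3 9B 9A B8.
Offset 11: leading byte 0x7A = 01111010 → 1-byte char #4 = 7A.
Offset 12: leading byte 0xE3 = 11100011 → 3-byte char #5 = E3 83 9D.
Leading byte 0xE3 = 11100011 matches 1110xxxx → 3-byte sequence.
Byte 1: 0xE3 = 11100011, payload 0011 (4 bits).
Byte 2: 0x83 = 10000011 (10xxxxxx ✓), payload 000011.
Byte 3: 0x9D = 10011101 (10xxxxxx ✓), payload 011101.
Concatenate: 0011000011011101 = 0x30DD (16 bits → U+30DD).

U+30DD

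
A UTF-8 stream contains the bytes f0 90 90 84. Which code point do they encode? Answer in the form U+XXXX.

Leading byte 0xF0 = 11110000 matches 11110xxx → 4-byte sequence.
Byte 1: 0xF0 = 11110000, payload 000 (3 bits).
Byte 2: 0x90 = 10010000 (10xxxxxx ✓), payload 010000.
Byte 3: 0x90 = 10010000 (10xxxxxx ✓), payload 010000.
Byte 4: 0x84 = 10000100 (10xxxxxx ✓), payload 000100.
Concatenate: 000010000010000000100 = 0x10404 (21 bits → U+10404).

U+10404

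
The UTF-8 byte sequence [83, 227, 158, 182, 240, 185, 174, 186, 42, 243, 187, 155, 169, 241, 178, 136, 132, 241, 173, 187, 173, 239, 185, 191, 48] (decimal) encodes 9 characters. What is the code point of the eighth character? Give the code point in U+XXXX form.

Offset 0: leading byte 0x53 = 01010011 → 1-byte char #1 = 53.
Offset 1: leading byte 0xE3 = 11100011 → 3-byte char #2 = E3 9E B6.
Offset 4: leading byte 0xF0 = 11110000 → 4-byte char #3 = F0 B9 AE BA.
Offset 8: leading byte 0x2A = 00101010 → 1-byte char #4 = 2A.
Offset 9: leading byte 0xF3 = 11110011 → 4-byte char #5 = F3 BB 9B A9.
Offset 13: leading byte 0xF1 = 11110001 → 4-byte char #6 = F1 B2 88 84.
Offset 17: leading byte 0xF1 = 11110001 → 4-byte char #7 = F1 AD BB AD.
Offset 21: leading byte 0xEF = 11101111 → 3-byte char #8 = EF B9 BF.
Leading byte 0xEF = 11101111 matches 1110xxxx → 3-byte sequence.
Byte 1: 0xEF = 11101111, payload 1111 (4 bits).
Byte 2: 0xB9 = 10111001 (10xxxxxx ✓), payload 111001.
Byte 3: 0xBF = 10111111 (10xxxxxx ✓), payload 111111.
Concatenate: 1111111001111111 = 0xFE7F (16 bits → U+FE7F).

U+FE7F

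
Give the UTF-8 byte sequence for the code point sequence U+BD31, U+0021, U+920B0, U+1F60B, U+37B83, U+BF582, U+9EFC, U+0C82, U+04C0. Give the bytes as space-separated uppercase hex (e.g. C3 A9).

U+BD31: 3-byte form → EB B4 B1.
U+0021: 1-byte form → 21.
U+920B0: 4-byte form → F2 92 82 B0.
U+1F60B: 4-byte form → F0 9F 98 8B.
U+37B83: 4-byte form → F0 B7 AE 83.
U+BF582: 4-byte form → F2 BF 96 82.
U+9EFC: 3-byte form → E9 BB BC.
U+0C82: 3-byte form → E0 B2 82.
U+04C0: 2-byte form → D3 80.
Concatenated (28 bytes): EB B4 B1 21 F2 92 82 B0 F0 9F 98 8B F0 B7 AE 83 F2 BF 96 82 E9 BB BC E0 B2 82 D3 80.

EB B4 B1 21 F2 92 82 B0 F0 9F 98 8B F0 B7 AE 83 F2 BF 96 82 E9 BB BC E0 B2 82 D3 80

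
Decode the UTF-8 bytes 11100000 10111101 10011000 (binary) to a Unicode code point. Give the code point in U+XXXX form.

Leading byte 0xE0 = 11100000 matches 1110xxxx → 3-byte sequence.
Byte 1: 0xE0 = 11100000, payload 0000 (4 bits).
Byte 2: 0xBD = 10111101 (10xxxxxx ✓), payload 111101.
Byte 3: 0x98 = 10011000 (10xxxxxx ✓), payload 011000.
Concatenate: 0000111101011000 = 0xF58 (16 bits → U+0F58).

U+0F58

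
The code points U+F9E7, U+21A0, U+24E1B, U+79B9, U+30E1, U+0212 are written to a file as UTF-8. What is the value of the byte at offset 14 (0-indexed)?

0x83

U+F9E7 → 3-byte form EF A7 A7 at offsets 0–2.
U+21A0 → 3-byte form E2 86 A0 at offsets 3–5.
U+24E1B → 4-byte form F0 A4 B8 9B at offsets 6–9.
U+79B9 → 3-byte form E7 A6 B9 at offsets 10–12.
U+30E1 → 3-byte form E3 83 A1 at offsets 13–15.
Offset 14 falls in char 5's range; it's byte 2 of E3 83 A1 = 0x83.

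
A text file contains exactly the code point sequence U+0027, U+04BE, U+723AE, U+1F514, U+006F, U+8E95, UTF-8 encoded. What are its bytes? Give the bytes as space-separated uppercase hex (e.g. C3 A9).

27 D2 BE F1 B2 8E AE F0 9F 94 94 6F E8 BA 95

U+0027: 1-byte form → 27.
U+04BE: 2-byte form → D2 BE.
U+723AE: 4-byte form → F1 B2 8E AE.
U+1F514: 4-byte form → F0 9F 94 94.
U+006F: 1-byte form → 6F.
U+8E95: 3-byte form → E8 BA 95.
Concatenated (15 bytes): 27 D2 BE F1 B2 8E AE F0 9F 94 94 6F E8 BA 95.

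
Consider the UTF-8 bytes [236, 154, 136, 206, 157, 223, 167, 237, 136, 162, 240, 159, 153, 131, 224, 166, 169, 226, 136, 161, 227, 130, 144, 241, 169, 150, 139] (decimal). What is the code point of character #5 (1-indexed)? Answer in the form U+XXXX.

U+1F643

Offset 0: leading byte 0xEC = 11101100 → 3-byte char #1 = EC 9A 88.
Offset 3: leading byte 0xCE = 11001110 → 2-byte char #2 = CE 9D.
Offset 5: leading byte 0xDF = 11011111 → 2-byte char #3 = DF A7.
Offset 7: leading byte 0xED = 11101101 → 3-byte char #4 = ED 88 A2.
Offset 10: leading byte 0xF0 = 11110000 → 4-byte char #5 = F0 9F 99 83.
Leading byte 0xF0 = 11110000 matches 11110xxx → 4-byte sequence.
Byte 1: 0xF0 = 11110000, payload 000 (3 bits).
Byte 2: 0x9F = 10011111 (10xxxxxx ✓), payload 011111.
Byte 3: 0x99 = 10011001 (10xxxxxx ✓), payload 011001.
Byte 4: 0x83 = 10000011 (10xxxxxx ✓), payload 000011.
Concatenate: 000011111011001000011 = 0x1F643 (21 bits → U+1F643).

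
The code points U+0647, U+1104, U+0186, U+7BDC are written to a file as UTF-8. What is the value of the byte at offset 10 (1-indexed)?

1-indexed offset 10 is 0-indexed offset 9.
U+0647 → 2-byte form D9 87 at offsets 0–1.
U+1104 → 3-byte form E1 84 84 at offsets 2–4.
U+0186 → 2-byte form C6 86 at offsets 5–6.
U+7BDC → 3-byte form E7 AF 9C at offsets 7–9.
Offset 9 falls in char 4's range; it's byte 3 of E7 AF 9C = 0x9C.

0x9C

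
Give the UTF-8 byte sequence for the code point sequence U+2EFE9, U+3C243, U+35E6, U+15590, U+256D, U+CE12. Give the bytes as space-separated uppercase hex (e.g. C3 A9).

F0 AE BF A9 F0 BC 89 83 E3 97 A6 F0 95 96 90 E2 95 AD EC B8 92

U+2EFE9: 4-byte form → F0 AE BF A9.
U+3C243: 4-byte form → F0 BC 89 83.
U+35E6: 3-byte form → E3 97 A6.
U+15590: 4-byte form → F0 95 96 90.
U+256D: 3-byte form → E2 95 AD.
U+CE12: 3-byte form → EC B8 92.
Concatenated (21 bytes): F0 AE BF A9 F0 BC 89 83 E3 97 A6 F0 95 96 90 E2 95 AD EC B8 92.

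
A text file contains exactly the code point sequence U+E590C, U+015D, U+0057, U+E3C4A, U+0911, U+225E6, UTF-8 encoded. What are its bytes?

U+E590C: 4-byte form → F3 A5 A4 8C.
U+015D: 2-byte form → C5 9D.
U+0057: 1-byte form → 57.
U+E3C4A: 4-byte form → F3 A3 B1 8A.
U+0911: 3-byte form → E0 A4 91.
U+225E6: 4-byte form → F0 A2 97 A6.
Concatenated (18 bytes): F3 A5 A4 8C C5 9D 57 F3 A3 B1 8A E0 A4 91 F0 A2 97 A6.

F3 A5 A4 8C C5 9D 57 F3 A3 B1 8A E0 A4 91 F0 A2 97 A6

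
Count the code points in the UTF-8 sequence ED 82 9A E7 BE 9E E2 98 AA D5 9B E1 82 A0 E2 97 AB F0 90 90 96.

Byte at offset 0: 0xED = 11101101 → 3-byte char (#1). Advance 3.
Byte at offset 3: 0xE7 = 11100111 → 3-byte char (#2). Advance 3.
Byte at offset 6: 0xE2 = 11100010 → 3-byte char (#3). Advance 3.
Byte at offset 9: 0xD5 = 11010101 → 2-byte char (#4). Advance 2.
Byte at offset 11: 0xE1 = 11100001 → 3-byte char (#5). Advance 3.
Byte at offset 14: 0xE2 = 11100010 → 3-byte char (#6). Advance 3.
Byte at offset 17: 0xF0 = 11110000 → 4-byte char (#7). Advance 4.
Reached end at offset 21 after 7 code points.

7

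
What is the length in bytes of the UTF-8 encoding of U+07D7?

U+07D7 = 0x7D7. UTF-8 uses 1 byte below 0x80, 2 below 0x800, 3 below 0x10000, 4 up to 0x10FFFF. 0x7D7 is in U+0080–U+07FF → 2 bytes.

2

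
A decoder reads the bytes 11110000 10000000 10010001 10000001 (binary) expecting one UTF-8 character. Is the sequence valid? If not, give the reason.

invalid (overlong encoding)

Leading byte 0xF0 = 11110000 → 4-byte form.
Continuation bytes all match 10xxxxxx. Payload decodes to 0x441.
But 0x441 < 0x10000, the minimum for a 4-byte sequence — this is an overlong encoding.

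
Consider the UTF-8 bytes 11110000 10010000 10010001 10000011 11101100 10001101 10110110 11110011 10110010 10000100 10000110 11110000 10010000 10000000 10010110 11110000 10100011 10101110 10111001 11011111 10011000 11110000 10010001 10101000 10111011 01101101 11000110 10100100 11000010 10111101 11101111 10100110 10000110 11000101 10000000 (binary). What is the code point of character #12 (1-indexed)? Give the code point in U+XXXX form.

U+0140

Offset 0: leading byte 0xF0 = 11110000 → 4-byte char #1 = F0 90 91 83.
Offset 4: leading byte 0xEC = 11101100 → 3-byte char #2 = EC 8D B6.
Offset 7: leading byte 0xF3 = 11110011 → 4-byte char #3 = F3 B2 84 86.
Offset 11: leading byte 0xF0 = 11110000 → 4-byte char #4 = F0 90 80 96.
Offset 15: leading byte 0xF0 = 11110000 → 4-byte char #5 = F0 A3 AE B9.
Offset 19: leading byte 0xDF = 11011111 → 2-byte char #6 = DF 98.
Offset 21: leading byte 0xF0 = 11110000 → 4-byte char #7 = F0 91 A8 BB.
Offset 25: leading byte 0x6D = 01101101 → 1-byte char #8 = 6D.
Offset 26: leading byte 0xC6 = 11000110 → 2-byte char #9 = C6 A4.
Offset 28: leading byte 0xC2 = 11000010 → 2-byte char #10 = C2 BD.
Offset 30: leading byte 0xEF = 11101111 → 3-byte char #11 = EF A6 86.
Offset 33: leading byte 0xC5 = 11000101 → 2-byte char #12 = C5 80.
Leading byte 0xC5 = 11000101 matches 110xxxxx → 2-byte sequence.
Byte 1: 0xC5 = 11000101, payload 00101 (5 bits).
Byte 2: 0x80 = 10000000 (10xxxxxx ✓), payload 000000.
Concatenate: 00101000000 = 0x140 (11 bits → U+0140).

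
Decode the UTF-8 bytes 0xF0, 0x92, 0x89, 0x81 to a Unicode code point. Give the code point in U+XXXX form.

U+12241

Leading byte 0xF0 = 11110000 matches 11110xxx → 4-byte sequence.
Byte 1: 0xF0 = 11110000, payload 000 (3 bits).
Byte 2: 0x92 = 10010010 (10xxxxxx ✓), payload 010010.
Byte 3: 0x89 = 10001001 (10xxxxxx ✓), payload 001001.
Byte 4: 0x81 = 10000001 (10xxxxxx ✓), payload 000001.
Concatenate: 000010010001001000001 = 0x12241 (21 bits → U+12241).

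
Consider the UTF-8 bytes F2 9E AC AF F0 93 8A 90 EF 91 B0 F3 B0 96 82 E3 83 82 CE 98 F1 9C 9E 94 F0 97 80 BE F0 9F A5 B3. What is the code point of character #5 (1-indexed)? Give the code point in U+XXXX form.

U+30C2

Offset 0: leading byte 0xF2 = 11110010 → 4-byte char #1 = F2 9E AC AF.
Offset 4: leading byte 0xF0 = 11110000 → 4-byte char #2 = F0 93 8A 90.
Offset 8: leading byte 0xEF = 11101111 → 3-byte char #3 = EF 91 B0.
Offset 11: leading byte 0xF3 = 11110011 → 4-byte char #4 = F3 B0 96 82.
Offset 15: leading byte 0xE3 = 11100011 → 3-byte char #5 = E3 83 82.
Leading byte 0xE3 = 11100011 matches 1110xxxx → 3-byte sequence.
Byte 1: 0xE3 = 11100011, payload 0011 (4 bits).
Byte 2: 0x83 = 10000011 (10xxxxxx ✓), payload 000011.
Byte 3: 0x82 = 10000010 (10xxxxxx ✓), payload 000010.
Concatenate: 0011000011000010 = 0x30C2 (16 bits → U+30C2).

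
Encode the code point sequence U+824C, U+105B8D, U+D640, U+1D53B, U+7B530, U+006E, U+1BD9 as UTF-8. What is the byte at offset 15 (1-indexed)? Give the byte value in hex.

0xF1

1-indexed offset 15 is 0-indexed offset 14.
U+824C → 3-byte form E8 89 8C at offsets 0–2.
U+105B8D → 4-byte form F4 85 AE 8D at offsets 3–6.
U+D640 → 3-byte form ED 99 80 at offsets 7–9.
U+1D53B → 4-byte form F0 9D 94 BB at offsets 10–13.
U+7B530 → 4-byte form F1 BB 94 B0 at offsets 14–17.
Offset 14 falls in char 5's range; it's byte 1 of F1 BB 94 B0 = 0xF1.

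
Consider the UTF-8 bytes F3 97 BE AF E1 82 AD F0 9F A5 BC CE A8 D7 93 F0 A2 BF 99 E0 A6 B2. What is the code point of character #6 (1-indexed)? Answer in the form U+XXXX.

U+22FD9

Offset 0: leading byte 0xF3 = 11110011 → 4-byte char #1 = F3 97 BE AF.
Offset 4: leading byte 0xE1 = 11100001 → 3-byte char #2 = E1 82 AD.
Offset 7: leading byte 0xF0 = 11110000 → 4-byte char #3 = F0 9F A5 BC.
Offset 11: leading byte 0xCE = 11001110 → 2-byte char #4 = CE A8.
Offset 13: leading byte 0xD7 = 11010111 → 2-byte char #5 = D7 93.
Offset 15: leading byte 0xF0 = 11110000 → 4-byte char #6 = F0 A2 BF 99.
Leading byte 0xF0 = 11110000 matches 11110xxx → 4-byte sequence.
Byte 1: 0xF0 = 11110000, payload 000 (3 bits).
Byte 2: 0xA2 = 10100010 (10xxxxxx ✓), payload 100010.
Byte 3: 0xBF = 10111111 (10xxxxxx ✓), payload 111111.
Byte 4: 0x99 = 10011001 (10xxxxxx ✓), payload 011001.
Concatenate: 000100010111111011001 = 0x22FD9 (21 bits → U+22FD9).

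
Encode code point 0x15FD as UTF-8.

E1 97 BD

U+15FD = 0x15FD = 5629 decimal. In range U+0800–U+FFFF → 3-byte form: 1110xxxx 10xxxxxx 10xxxxxx.
Binary (16 bits): 0001010111111101.
Split 4+6+6: 0001 | 010111 | 111101.
Byte 1: 11100001 = 0xE1.
Byte 2: 10010111 = 0x97.
Byte 3: 10111101 = 0xBD.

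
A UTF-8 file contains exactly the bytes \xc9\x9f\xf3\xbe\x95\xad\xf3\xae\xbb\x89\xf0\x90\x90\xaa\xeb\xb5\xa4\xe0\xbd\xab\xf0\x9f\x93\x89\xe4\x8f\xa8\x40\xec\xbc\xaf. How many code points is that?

Byte at offset 0: 0xC9 = 11001001 → 2-byte char (#1). Advance 2.
Byte at offset 2: 0xF3 = 11110011 → 4-byte char (#2). Advance 4.
Byte at offset 6: 0xF3 = 11110011 → 4-byte char (#3). Advance 4.
Byte at offset 10: 0xF0 = 11110000 → 4-byte char (#4). Advance 4.
Byte at offset 14: 0xEB = 11101011 → 3-byte char (#5). Advance 3.
Byte at offset 17: 0xE0 = 11100000 → 3-byte char (#6). Advance 3.
Byte at offset 20: 0xF0 = 11110000 → 4-byte char (#7). Advance 4.
Byte at offset 24: 0xE4 = 11100100 → 3-byte char (#8). Advance 3.
Byte at offset 27: 0x40 = 01000000 → 1-byte char (#9). Advance 1.
Byte at offset 28: 0xEC = 11101100 → 3-byte char (#10). Advance 3.
Reached end at offset 31 after 10 code points.

10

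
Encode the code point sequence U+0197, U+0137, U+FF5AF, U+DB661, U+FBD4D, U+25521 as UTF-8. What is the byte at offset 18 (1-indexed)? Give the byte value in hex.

1-indexed offset 18 is 0-indexed offset 17.
U+0197 → 2-byte form C6 97 at offsets 0–1.
U+0137 → 2-byte form C4 B7 at offsets 2–3.
U+FF5AF → 4-byte form F3 BF 96 AF at offsets 4–7.
U+DB661 → 4-byte form F3 9B 99 A1 at offsets 8–11.
U+FBD4D → 4-byte form F3 BB B5 8D at offsets 12–15.
U+25521 → 4-byte form F0 A5 94 A1 at offsets 16–19.
Offset 17 falls in char 6's range; it's byte 2 of F0 A5 94 A1 = 0xA5.

0xA5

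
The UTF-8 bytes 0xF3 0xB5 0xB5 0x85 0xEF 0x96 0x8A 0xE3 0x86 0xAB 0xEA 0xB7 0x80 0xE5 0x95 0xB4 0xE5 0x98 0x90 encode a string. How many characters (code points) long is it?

Byte at offset 0: 0xF3 = 11110011 → 4-byte char (#1). Advance 4.
Byte at offset 4: 0xEF = 11101111 → 3-byte char (#2). Advance 3.
Byte at offset 7: 0xE3 = 11100011 → 3-byte char (#3). Advance 3.
Byte at offset 10: 0xEA = 11101010 → 3-byte char (#4). Advance 3.
Byte at offset 13: 0xE5 = 11100101 → 3-byte char (#5). Advance 3.
Byte at offset 16: 0xE5 = 11100101 → 3-byte char (#6). Advance 3.
Reached end at offset 19 after 6 code points.

6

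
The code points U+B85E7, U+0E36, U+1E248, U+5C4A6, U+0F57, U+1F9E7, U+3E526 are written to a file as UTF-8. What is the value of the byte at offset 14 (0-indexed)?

0xA6

U+B85E7 → 4-byte form F2 B8 97 A7 at offsets 0–3.
U+0E36 → 3-byte form E0 B8 B6 at offsets 4–6.
U+1E248 → 4-byte form F0 9E 89 88 at offsets 7–10.
U+5C4A6 → 4-byte form F1 9C 92 A6 at offsets 11–14.
Offset 14 falls in char 4's range; it's byte 4 of F1 9C 92 A6 = 0xA6.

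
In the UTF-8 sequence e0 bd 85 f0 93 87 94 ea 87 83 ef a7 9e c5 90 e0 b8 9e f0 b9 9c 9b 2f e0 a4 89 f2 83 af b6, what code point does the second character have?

U+131D4

Offset 0: leading byte 0xE0 = 11100000 → 3-byte char #1 = E0 BD 85.
Offset 3: leading byte 0xF0 = 11110000 → 4-byte char #2 = F0 93 87 94.
Leading byte 0xF0 = 11110000 matches 11110xxx → 4-byte sequence.
Byte 1: 0xF0 = 11110000, payload 000 (3 bits).
Byte 2: 0x93 = 10010011 (10xxxxxx ✓), payload 010011.
Byte 3: 0x87 = 10000111 (10xxxxxx ✓), payload 000111.
Byte 4: 0x94 = 10010100 (10xxxxxx ✓), payload 010100.
Concatenate: 000010011000111010100 = 0x131D4 (21 bits → U+131D4).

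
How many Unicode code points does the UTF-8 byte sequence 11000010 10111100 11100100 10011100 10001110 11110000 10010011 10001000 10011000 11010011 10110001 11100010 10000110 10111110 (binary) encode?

5

Byte at offset 0: 0xC2 = 11000010 → 2-byte char (#1). Advance 2.
Byte at offset 2: 0xE4 = 11100100 → 3-byte char (#2). Advance 3.
Byte at offset 5: 0xF0 = 11110000 → 4-byte char (#3). Advance 4.
Byte at offset 9: 0xD3 = 11010011 → 2-byte char (#4). Advance 2.
Byte at offset 11: 0xE2 = 11100010 → 3-byte char (#5). Advance 3.
Reached end at offset 14 after 5 code points.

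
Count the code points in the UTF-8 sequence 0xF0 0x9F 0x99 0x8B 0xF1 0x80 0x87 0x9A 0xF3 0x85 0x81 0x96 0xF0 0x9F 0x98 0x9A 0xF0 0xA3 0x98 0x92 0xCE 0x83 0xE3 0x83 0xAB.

7

Byte at offset 0: 0xF0 = 11110000 → 4-byte char (#1). Advance 4.
Byte at offset 4: 0xF1 = 11110001 → 4-byte char (#2). Advance 4.
Byte at offset 8: 0xF3 = 11110011 → 4-byte char (#3). Advance 4.
Byte at offset 12: 0xF0 = 11110000 → 4-byte char (#4). Advance 4.
Byte at offset 16: 0xF0 = 11110000 → 4-byte char (#5). Advance 4.
Byte at offset 20: 0xCE = 11001110 → 2-byte char (#6). Advance 2.
Byte at offset 22: 0xE3 = 11100011 → 3-byte char (#7). Advance 3.
Reached end at offset 25 after 7 code points.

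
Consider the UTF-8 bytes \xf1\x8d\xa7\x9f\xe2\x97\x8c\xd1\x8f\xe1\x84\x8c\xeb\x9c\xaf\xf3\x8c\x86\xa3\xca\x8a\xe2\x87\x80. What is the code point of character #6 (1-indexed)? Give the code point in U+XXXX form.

U+CC1A3

Offset 0: leading byte 0xF1 = 11110001 → 4-byte char #1 = F1 8D A7 9F.
Offset 4: leading byte 0xE2 = 11100010 → 3-byte char #2 = E2 97 8C.
Offset 7: leading byte 0xD1 = 11010001 → 2-byte char #3 = D1 8F.
Offset 9: leading byte 0xE1 = 11100001 → 3-byte char #4 = E1 84 8C.
Offset 12: leading byte 0xEB = 11101011 → 3-byte char #5 = EB 9C AF.
Offset 15: leading byte 0xF3 = 11110011 → 4-byte char #6 = F3 8C 86 A3.
Leading byte 0xF3 = 11110011 matches 11110xxx → 4-byte sequence.
Byte 1: 0xF3 = 11110011, payload 011 (3 bits).
Byte 2: 0x8C = 10001100 (10xxxxxx ✓), payload 001100.
Byte 3: 0x86 = 10000110 (10xxxxxx ✓), payload 000110.
Byte 4: 0xA3 = 10100011 (10xxxxxx ✓), payload 100011.
Concatenate: 011001100000110100011 = 0xCC1A3 (21 bits → U+CC1A3).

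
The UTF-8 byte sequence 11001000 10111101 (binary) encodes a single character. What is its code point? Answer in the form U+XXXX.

Leading byte 0xC8 = 11001000 matches 110xxxxx → 2-byte sequence.
Byte 1: 0xC8 = 11001000, payload 01000 (5 bits).
Byte 2: 0xBD = 10111101 (10xxxxxx ✓), payload 111101.
Concatenate: 01000111101 = 0x23D (11 bits → U+023D).

U+023D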